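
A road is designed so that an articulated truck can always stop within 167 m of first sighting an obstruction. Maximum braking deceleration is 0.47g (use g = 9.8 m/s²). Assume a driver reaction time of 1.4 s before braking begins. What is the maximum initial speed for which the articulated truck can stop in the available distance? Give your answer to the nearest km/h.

a = 0.47 × 9.8 = 4.606 m/s².
Stopping distance: v·t_r + v²/(2a) = 167 with t_r = 1.4 s and a = 4.606 m/s².
So v² + 12.897 v − 1538.40 = 0.
Positive root: v = −a·t_r + √((a·t_r)² + 2a·d) = −6.448 + √(41.577 + 1538.40) = 33.3009 m/s.
33.3009 m/s × 3.6 = 119.883 km/h.

Maximum speed ≈ 120 km/h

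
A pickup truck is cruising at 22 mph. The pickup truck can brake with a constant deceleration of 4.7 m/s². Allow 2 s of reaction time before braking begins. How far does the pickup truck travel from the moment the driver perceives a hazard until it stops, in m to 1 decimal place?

Total stopping distance ≈ 30.0 m

22 mph × 0.44704 = 9.8349 m/s.
Reaction distance = v·t_r = 9.8349 × 2 = 19.670 m.
Braking distance = v²/(2a) = 9.8349² / (2 × 4.700) = 96.725 / 9.400 = 10.290 m.
Total = 19.670 + 10.290 = 29.960 m.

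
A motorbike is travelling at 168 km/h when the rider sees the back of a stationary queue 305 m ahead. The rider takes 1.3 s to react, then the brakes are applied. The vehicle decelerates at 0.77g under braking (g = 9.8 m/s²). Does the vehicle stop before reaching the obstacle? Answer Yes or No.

Yes

168 km/h ÷ 3.6 = 46.6667 m/s.
a = 0.77 × 9.8 = 7.546 m/s².
Reaction distance = 46.6667 × 1.3 = 60.667 m.
Braking distance = v²/(2a) = 2177.781 / 15.092 = 144.300 m.
Total stopping distance = 60.667 + 144.300 = 204.967 m, vs 305 m available — it stops with 305 − 204.967 = 100.033 m to spare.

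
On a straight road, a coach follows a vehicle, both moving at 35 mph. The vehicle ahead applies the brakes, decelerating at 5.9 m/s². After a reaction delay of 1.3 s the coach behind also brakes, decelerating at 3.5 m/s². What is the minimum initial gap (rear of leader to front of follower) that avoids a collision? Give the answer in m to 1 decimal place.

35 mph × 0.44704 = 15.6464 m/s.
Leader travels v²/(2a_L) = 244.810 / 11.800 = 20.747 m before stopping.
Follower covers v·t_r = 15.6464 × 1.3 = 20.340 m while reacting, then v²/(2a_F) = 244.810 / 7.000 = 34.973 m while braking, for a total of 20.340 + 34.973 = 55.313 m.
Since a_F ≤ a_L and the follower starts braking later, the follower is never slower than the leader, so the closest approach is when both have stopped.
Minimum gap = 55.313 − 20.747 = 34.566 m.

Minimum gap ≈ 34.6 m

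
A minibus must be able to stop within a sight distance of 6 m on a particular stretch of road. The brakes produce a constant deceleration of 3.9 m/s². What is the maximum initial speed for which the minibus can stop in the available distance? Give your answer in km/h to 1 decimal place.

Maximum speed ≈ 24.6 km/h

v²/(2a) = d ⇒ v = √(2 × 3.900 × 6) = √46.80 = 6.8411 m/s.
6.8411 m/s × 3.6 = 24.628 km/h.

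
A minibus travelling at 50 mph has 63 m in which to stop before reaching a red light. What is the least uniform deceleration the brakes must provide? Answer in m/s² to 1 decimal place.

50 mph × 0.44704 = 22.3520 m/s.
v² = 2a·d ⇒ a = v²/(2d) = 22.3520² / (2 × 63.000) = 499.612 / 126.000 = 3.9652 m/s².

Required deceleration ≈ 4.0 m/s²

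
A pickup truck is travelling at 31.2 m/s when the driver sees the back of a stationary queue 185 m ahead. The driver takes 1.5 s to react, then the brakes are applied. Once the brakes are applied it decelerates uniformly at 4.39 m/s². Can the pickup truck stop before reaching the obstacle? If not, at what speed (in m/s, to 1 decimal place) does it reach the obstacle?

Yes — it stops about 27.3 m short of the obstacle, so it never reaches it

Reaction distance = 31.2000 × 1.5 = 46.800 m.
Braking distance = v²/(2a) = 973.440 / 8.780 = 110.870 m.
Total stopping distance = 46.800 + 110.870 = 157.670 m, vs 185 m available — it stops with 185 − 157.670 = 27.330 m to spare.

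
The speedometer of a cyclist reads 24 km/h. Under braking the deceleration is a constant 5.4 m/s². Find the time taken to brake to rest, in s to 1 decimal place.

24 km/h ÷ 3.6 = 6.6667 m/s.
Braking time = v/a = 6.6667 / 5.400 = 1.235 s.

Braking time ≈ 1.2 s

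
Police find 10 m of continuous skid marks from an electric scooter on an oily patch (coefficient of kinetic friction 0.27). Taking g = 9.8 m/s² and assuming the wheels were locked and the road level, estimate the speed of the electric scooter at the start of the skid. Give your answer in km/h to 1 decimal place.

Initial speed ≈ 26.2 km/h

Deceleration a = μg = 0.27 × 9.8 = 2.646 m/s².
v = √(2a·d) = √(2 × 2.646 × 10) = √52.920 = 7.2746 m/s.
= 7.2746 × 3.6 = 26.189 km/h.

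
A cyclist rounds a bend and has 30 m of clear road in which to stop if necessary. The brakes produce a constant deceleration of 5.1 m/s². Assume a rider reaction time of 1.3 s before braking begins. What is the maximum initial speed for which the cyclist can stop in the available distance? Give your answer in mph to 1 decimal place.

Stopping distance: v·t_r + v²/(2a) = 30 with t_r = 1.3 s and a = 5.100 m/s².
So v² + 13.260 v − 306.00 = 0.
Positive root: v = −a·t_r + √((a·t_r)² + 2a·d) = −6.630 + √(43.957 + 306.00) = 12.0771 m/s.
12.0771 m/s ÷ 0.44704 = 27.016 mph.

Maximum speed ≈ 27.0 mph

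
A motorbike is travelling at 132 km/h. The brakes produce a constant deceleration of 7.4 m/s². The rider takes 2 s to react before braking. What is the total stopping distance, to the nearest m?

132 km/h ÷ 3.6 = 36.6667 m/s.
Reaction distance = v·t_r = 36.6667 × 2 = 73.333 m.
Braking distance = v²/(2a) = 36.6667² / (2 × 7.400) = 1344.447 / 14.800 = 90.841 m.
Total = 73.333 + 90.841 = 164.174 m.

Total stopping distance ≈ 164 m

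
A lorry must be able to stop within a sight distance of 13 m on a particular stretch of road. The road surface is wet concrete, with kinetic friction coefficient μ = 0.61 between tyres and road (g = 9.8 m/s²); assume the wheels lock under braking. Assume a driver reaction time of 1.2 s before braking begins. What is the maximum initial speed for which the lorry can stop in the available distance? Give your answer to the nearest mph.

a = μg = 0.61 × 9.8 = 5.978 m/s².
Stopping distance: v·t_r + v²/(2a) = 13 with t_r = 1.2 s and a = 5.978 m/s².
So v² + 14.347 v − 155.43 = 0.
Positive root: v = −a·t_r + √((a·t_r)² + 2a·d) = −7.174 + √(51.466 + 155.43) = 7.2099 m/s.
7.2099 m/s ÷ 0.44704 = 16.128 mph.

Maximum speed ≈ 16 mph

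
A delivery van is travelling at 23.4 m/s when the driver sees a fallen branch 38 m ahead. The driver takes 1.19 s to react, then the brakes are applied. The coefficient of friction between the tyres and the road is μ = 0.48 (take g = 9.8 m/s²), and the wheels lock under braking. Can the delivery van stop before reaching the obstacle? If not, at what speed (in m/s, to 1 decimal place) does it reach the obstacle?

No — it strikes the obstacle at 21.3 m/s

a = μg = 0.48 × 9.8 = 4.704 m/s².
Reaction distance = 23.4000 × 1.19 = 27.846 m.
Braking distance needed to stop: v²/(2a) = 547.560 / 9.408 = 58.202 m, so total needed = 27.846 + 58.202 = 86.048 m > 38 m — it cannot stop.
Distance remaining when braking begins: 38 − 27.846 = 10.154 m.
v² = v₀² − 2a·d = 547.560 − 2 × 4.704 × 10.154 = 452.031 m²/s².
v = √452.031 = 21.261 m/s.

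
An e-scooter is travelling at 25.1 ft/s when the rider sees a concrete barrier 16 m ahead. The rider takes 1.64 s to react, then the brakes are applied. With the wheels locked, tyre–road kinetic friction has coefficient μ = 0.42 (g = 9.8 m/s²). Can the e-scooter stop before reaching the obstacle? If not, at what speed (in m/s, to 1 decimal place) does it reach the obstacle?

No — it strikes the obstacle at 5.5 m/s

25.1 ft/s × 0.3048 = 7.6505 m/s.
a = μg = 0.42 × 9.8 = 4.116 m/s².
Reaction distance = 7.6505 × 1.64 = 12.547 m.
Braking distance needed to stop: v²/(2a) = 58.530 / 8.232 = 7.110 m, so total needed = 12.547 + 7.110 = 19.657 m > 16 m — it cannot stop.
Distance remaining when braking begins: 16 − 12.547 = 3.453 m.
v² = v₀² − 2a·d = 58.530 − 2 × 4.116 × 3.453 = 30.105 m²/s².
v = √30.105 = 5.487 m/s.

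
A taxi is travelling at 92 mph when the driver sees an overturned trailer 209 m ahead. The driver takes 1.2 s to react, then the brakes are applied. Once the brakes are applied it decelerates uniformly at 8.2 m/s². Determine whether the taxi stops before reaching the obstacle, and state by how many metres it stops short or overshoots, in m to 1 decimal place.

Yes — it stops 56.5 m short of the obstacle

92 mph × 0.44704 = 41.1277 m/s.
Reaction distance = 41.1277 × 1.2 = 49.353 m.
Braking distance = v²/(2a) = 1691.488 / 16.400 = 103.140 m.
Total stopping distance = 49.353 + 103.140 = 152.493 m, vs 209 m available — it stops with 209 − 152.493 = 56.507 m to spare.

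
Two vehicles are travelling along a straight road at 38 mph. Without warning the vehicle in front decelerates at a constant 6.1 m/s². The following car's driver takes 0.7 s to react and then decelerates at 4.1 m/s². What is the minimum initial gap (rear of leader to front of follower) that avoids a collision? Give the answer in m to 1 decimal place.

Minimum gap ≈ 23.4 m

38 mph × 0.44704 = 16.9875 m/s.
Leader travels v²/(2a_L) = 288.575 / 12.200 = 23.654 m before stopping.
Follower covers v·t_r = 16.9875 × 0.7 = 11.891 m while reacting, then v²/(2a_F) = 288.575 / 8.200 = 35.192 m while braking, for a total of 11.891 + 35.192 = 47.083 m.
Since a_F ≤ a_L and the follower starts braking later, the follower is never slower than the leader, so the closest approach is when both have stopped.
Minimum gap = 47.083 − 23.654 = 23.429 m.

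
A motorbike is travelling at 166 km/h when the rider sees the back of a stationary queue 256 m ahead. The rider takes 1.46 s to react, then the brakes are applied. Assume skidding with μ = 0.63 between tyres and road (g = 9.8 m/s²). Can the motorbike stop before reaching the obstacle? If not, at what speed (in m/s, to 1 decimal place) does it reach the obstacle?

166 km/h ÷ 3.6 = 46.1111 m/s.
a = μg = 0.63 × 9.8 = 6.174 m/s².
Reaction distance = 46.1111 × 1.46 = 67.322 m.
Braking distance = v²/(2a) = 2126.234 / 12.348 = 172.193 m.
Total stopping distance = 67.322 + 172.193 = 239.515 m, vs 256 m available — it stops with 256 − 239.515 = 16.485 m to spare.

Yes — it stops about 16.5 m short of the obstacle, so it never reaches it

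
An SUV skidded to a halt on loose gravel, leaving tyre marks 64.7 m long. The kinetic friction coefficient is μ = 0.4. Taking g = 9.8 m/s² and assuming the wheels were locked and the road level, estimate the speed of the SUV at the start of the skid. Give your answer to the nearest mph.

Initial speed ≈ 50 mph

Deceleration a = μg = 0.4 × 9.8 = 3.920 m/s².
v = √(2a·d) = √(2 × 3.920 × 64.7) = √507.248 = 22.5222 m/s.
= 22.5222 ÷ 0.44704 = 50.381 mph.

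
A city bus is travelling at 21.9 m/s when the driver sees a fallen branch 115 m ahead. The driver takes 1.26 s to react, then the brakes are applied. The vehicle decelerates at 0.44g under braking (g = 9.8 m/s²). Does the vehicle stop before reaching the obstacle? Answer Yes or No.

Yes

a = 0.44 × 9.8 = 4.312 m/s².
Reaction distance = 21.9000 × 1.26 = 27.594 m.
Braking distance = v²/(2a) = 479.610 / 8.624 = 55.613 m.
Total stopping distance = 27.594 + 55.613 = 83.207 m, vs 115 m available — it stops with 115 − 83.207 = 31.793 m to spare.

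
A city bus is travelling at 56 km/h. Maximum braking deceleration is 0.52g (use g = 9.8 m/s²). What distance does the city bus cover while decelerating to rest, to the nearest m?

56 km/h ÷ 3.6 = 15.5556 m/s.
a = 0.52 × 9.8 = 5.096 m/s².
Braking distance = v²/(2a) = 15.5556² / (2 × 5.096) = 241.977 / 10.192 = 23.742 m.

Braking distance ≈ 24 m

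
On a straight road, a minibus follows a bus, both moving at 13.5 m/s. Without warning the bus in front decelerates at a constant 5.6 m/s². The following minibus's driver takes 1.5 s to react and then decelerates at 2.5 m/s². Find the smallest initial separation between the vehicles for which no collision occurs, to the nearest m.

Leader travels v²/(2a_L) = 182.250 / 11.200 = 16.272 m before stopping.
Follower covers v·t_r = 13.5000 × 1.5 = 20.250 m while reacting, then v²/(2a_F) = 182.250 / 5.000 = 36.450 m while braking, for a total of 20.250 + 36.450 = 56.700 m.
Since a_F ≤ a_L and the follower starts braking later, the follower is never slower than the leader, so the closest approach is when both have stopped.
Minimum gap = 56.700 − 16.272 = 40.428 m.

Minimum gap ≈ 40 m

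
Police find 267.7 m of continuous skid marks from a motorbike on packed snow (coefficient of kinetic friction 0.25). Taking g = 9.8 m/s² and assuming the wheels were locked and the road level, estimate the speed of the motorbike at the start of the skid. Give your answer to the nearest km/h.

Deceleration a = μg = 0.25 × 9.8 = 2.450 m/s².
v = √(2a·d) = √(2 × 2.450 × 267.7) = √1311.730 = 36.2178 m/s.
= 36.2178 × 3.6 = 130.384 km/h.

Initial speed ≈ 130 km/h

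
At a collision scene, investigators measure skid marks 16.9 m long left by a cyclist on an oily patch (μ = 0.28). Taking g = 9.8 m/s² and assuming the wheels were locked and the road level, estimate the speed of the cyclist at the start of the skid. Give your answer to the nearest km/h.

Initial speed ≈ 35 km/h

Deceleration a = μg = 0.28 × 9.8 = 2.744 m/s².
v = √(2a·d) = √(2 × 2.744 × 16.9) = √92.747 = 9.6305 m/s.
= 9.6305 × 3.6 = 34.670 km/h.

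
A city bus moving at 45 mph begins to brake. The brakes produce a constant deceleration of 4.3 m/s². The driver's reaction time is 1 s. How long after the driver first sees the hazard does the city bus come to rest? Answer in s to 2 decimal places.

Total time ≈ 5.68 s

45 mph × 0.44704 = 20.1168 m/s.
Braking time = v/a = 20.1168 / 4.300 = 4.678 s.
Total = 1 + 4.678 = 5.678 s.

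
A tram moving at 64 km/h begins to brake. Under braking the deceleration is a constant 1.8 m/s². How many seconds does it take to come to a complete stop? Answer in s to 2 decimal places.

Braking time ≈ 9.88 s

64 km/h ÷ 3.6 = 17.7778 m/s.
Braking time = v/a = 17.7778 / 1.800 = 9.877 s.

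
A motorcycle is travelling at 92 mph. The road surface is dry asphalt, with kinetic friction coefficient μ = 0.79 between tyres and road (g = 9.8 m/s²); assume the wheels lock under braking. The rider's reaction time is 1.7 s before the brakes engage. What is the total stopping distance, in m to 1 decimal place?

Total stopping distance ≈ 179.2 m

92 mph × 0.44704 = 41.1277 m/s.
a = μg = 0.79 × 9.8 = 7.742 m/s².
Reaction distance = v·t_r = 41.1277 × 1.7 = 69.917 m.
Braking distance = v²/(2a) = 41.1277² / (2 × 7.742) = 1691.488 / 15.484 = 109.241 m.
Total = 69.917 + 109.241 = 179.158 m.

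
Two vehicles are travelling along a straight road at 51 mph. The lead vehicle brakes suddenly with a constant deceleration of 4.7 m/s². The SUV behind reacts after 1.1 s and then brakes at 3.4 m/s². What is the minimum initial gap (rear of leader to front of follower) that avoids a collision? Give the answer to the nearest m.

51 mph × 0.44704 = 22.7990 m/s.
Leader travels v²/(2a_L) = 519.794 / 9.400 = 55.297 m before stopping.
Follower covers v·t_r = 22.7990 × 1.1 = 25.079 m while reacting, then v²/(2a_F) = 519.794 / 6.800 = 76.440 m while braking, for a total of 25.079 + 76.440 = 101.519 m.
Since a_F ≤ a_L and the follower starts braking later, the follower is never slower than the leader, so the closest approach is when both have stopped.
Minimum gap = 101.519 − 55.297 = 46.222 m.

Minimum gap ≈ 46 m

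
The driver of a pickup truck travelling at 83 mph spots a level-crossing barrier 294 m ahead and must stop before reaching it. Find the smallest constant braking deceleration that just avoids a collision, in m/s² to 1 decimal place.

83 mph × 0.44704 = 37.1043 m/s.
v² = 2a·d ⇒ a = v²/(2d) = 37.1043² / (2 × 294.000) = 1376.729 / 588.000 = 2.3414 m/s².

Required deceleration ≈ 2.3 m/s²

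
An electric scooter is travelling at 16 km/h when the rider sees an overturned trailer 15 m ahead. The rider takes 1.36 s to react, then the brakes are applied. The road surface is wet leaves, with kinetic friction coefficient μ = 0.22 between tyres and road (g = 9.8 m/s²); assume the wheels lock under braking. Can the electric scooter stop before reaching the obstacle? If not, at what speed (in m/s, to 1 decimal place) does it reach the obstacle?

Yes — it stops about 4.4 m short of the obstacle, so it never reaches it

16 km/h ÷ 3.6 = 4.4444 m/s.
a = μg = 0.22 × 9.8 = 2.156 m/s².
Reaction distance = 4.4444 × 1.36 = 6.044 m.
Braking distance = v²/(2a) = 19.753 / 4.312 = 4.581 m.
Total stopping distance = 6.044 + 4.581 = 10.625 m, vs 15 m available — it stops with 15 − 10.625 = 4.375 m to spare.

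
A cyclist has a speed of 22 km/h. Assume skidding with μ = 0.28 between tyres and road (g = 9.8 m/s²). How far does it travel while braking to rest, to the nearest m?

22 km/h ÷ 3.6 = 6.1111 m/s.
a = μg = 0.28 × 9.8 = 2.744 m/s².
Braking distance = v²/(2a) = 6.1111² / (2 × 2.744) = 37.346 / 5.488 = 6.805 m.

Braking distance ≈ 7 m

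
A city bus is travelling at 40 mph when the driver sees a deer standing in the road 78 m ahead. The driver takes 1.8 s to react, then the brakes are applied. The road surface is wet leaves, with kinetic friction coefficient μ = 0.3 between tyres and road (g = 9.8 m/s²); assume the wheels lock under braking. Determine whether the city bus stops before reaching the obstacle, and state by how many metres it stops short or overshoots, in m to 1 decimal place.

No — it overshoots by 8.6 m

40 mph × 0.44704 = 17.8816 m/s.
a = μg = 0.3 × 9.8 = 2.940 m/s².
Reaction distance = 17.8816 × 1.8 = 32.187 m.
Braking distance = v²/(2a) = 319.752 / 5.880 = 54.380 m.
Total stopping distance = 32.187 + 54.380 = 86.567 m, vs 78 m available — it cannot stop in time and overshoots by 86.567 − 78 = 8.567 m.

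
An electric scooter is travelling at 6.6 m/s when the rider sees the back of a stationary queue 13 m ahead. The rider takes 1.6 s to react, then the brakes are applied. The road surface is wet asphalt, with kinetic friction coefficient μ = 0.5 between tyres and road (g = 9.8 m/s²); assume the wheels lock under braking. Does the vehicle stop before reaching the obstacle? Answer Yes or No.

No

a = μg = 0.5 × 9.8 = 4.900 m/s².
Reaction distance = 6.6000 × 1.6 = 10.560 m.
Braking distance = v²/(2a) = 43.560 / 9.800 = 4.445 m.
Total stopping distance = 10.560 + 4.445 = 15.005 m, vs 13 m available — it cannot stop in time and overshoots by 15.005 − 13 = 2.005 m.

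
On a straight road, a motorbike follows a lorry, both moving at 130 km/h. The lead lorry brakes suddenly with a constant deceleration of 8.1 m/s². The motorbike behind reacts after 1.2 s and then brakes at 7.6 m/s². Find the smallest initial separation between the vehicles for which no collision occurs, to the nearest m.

Minimum gap ≈ 49 m

130 km/h ÷ 3.6 = 36.1111 m/s.
Leader travels v²/(2a_L) = 1304.012 / 16.200 = 80.495 m before stopping.
Follower covers v·t_r = 36.1111 × 1.2 = 43.333 m while reacting, then v²/(2a_F) = 1304.012 / 15.200 = 85.790 m while braking, for a total of 43.333 + 85.790 = 129.123 m.
Since a_F ≤ a_L and the follower starts braking later, the follower is never slower than the leader, so the closest approach is when both have stopped.
Minimum gap = 129.123 − 80.495 = 48.628 m.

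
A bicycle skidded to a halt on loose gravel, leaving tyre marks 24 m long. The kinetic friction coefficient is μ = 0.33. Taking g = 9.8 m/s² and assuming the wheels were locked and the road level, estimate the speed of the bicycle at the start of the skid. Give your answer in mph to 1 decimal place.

Initial speed ≈ 27.9 mph

Deceleration a = μg = 0.33 × 9.8 = 3.234 m/s².
v = √(2a·d) = √(2 × 3.234 × 24) = √155.232 = 12.4592 m/s.
= 12.4592 ÷ 0.44704 = 27.870 mph.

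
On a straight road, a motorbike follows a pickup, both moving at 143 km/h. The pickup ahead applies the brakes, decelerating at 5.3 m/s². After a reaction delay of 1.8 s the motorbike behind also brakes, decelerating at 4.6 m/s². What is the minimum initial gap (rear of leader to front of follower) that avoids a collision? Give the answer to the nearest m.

143 km/h ÷ 3.6 = 39.7222 m/s.
Leader travels v²/(2a_L) = 1577.853 / 10.600 = 148.854 m before stopping.
Follower covers v·t_r = 39.7222 × 1.8 = 71.500 m while reacting, then v²/(2a_F) = 1577.853 / 9.200 = 171.506 m while braking, for a total of 71.500 + 171.506 = 243.006 m.
Since a_F ≤ a_L and the follower starts braking later, the follower is never slower than the leader, so the closest approach is when both have stopped.
Minimum gap = 243.006 − 148.854 = 94.152 m.

Minimum gap ≈ 94 m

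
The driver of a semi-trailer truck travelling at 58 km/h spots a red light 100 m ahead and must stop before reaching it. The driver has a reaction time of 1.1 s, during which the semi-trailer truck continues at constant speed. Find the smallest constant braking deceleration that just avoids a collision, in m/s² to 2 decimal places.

58 km/h ÷ 3.6 = 16.1111 m/s.
Distance covered during reaction = 16.1111 × 1.1 = 17.722 m.
Distance available for braking: 100 − 17.722 = 82.278 m.
v² = 2a·d ⇒ a = v²/(2d) = 16.1111² / (2 × 82.278) = 259.568 / 164.556 = 1.5774 m/s².

Required deceleration ≈ 1.58 m/s²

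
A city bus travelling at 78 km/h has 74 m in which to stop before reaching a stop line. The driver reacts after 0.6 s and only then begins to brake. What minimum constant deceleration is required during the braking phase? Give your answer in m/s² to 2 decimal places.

Required deceleration ≈ 3.85 m/s²

78 km/h ÷ 3.6 = 21.6667 m/s.
Distance covered during reaction = 21.6667 × 0.6 = 13.000 m.
Distance available for braking: 74 − 13.000 = 61.000 m.
v² = 2a·d ⇒ a = v²/(2d) = 21.6667² / (2 × 61.000) = 469.446 / 122.000 = 3.8479 m/s².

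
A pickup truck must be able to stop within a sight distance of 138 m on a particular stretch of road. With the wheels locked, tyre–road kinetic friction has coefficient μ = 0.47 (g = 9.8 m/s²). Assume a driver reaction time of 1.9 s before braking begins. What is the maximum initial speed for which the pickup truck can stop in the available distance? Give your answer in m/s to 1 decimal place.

a = μg = 0.47 × 9.8 = 4.606 m/s².
Stopping distance: v·t_r + v²/(2a) = 138 with t_r = 1.9 s and a = 4.606 m/s².
So v² + 17.503 v − 1271.26 = 0.
Positive root: v = −a·t_r + √((a·t_r)² + 2a·d) = −8.751 + √(76.580 + 1271.26) = 27.9619 m/s.

Maximum speed ≈ 28.0 m/s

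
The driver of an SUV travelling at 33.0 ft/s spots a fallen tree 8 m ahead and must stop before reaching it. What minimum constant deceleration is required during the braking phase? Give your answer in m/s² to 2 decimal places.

Required deceleration ≈ 6.32 m/s²

33 ft/s × 0.3048 = 10.0584 m/s.
v² = 2a·d ⇒ a = v²/(2d) = 10.0584² / (2 × 8.000) = 101.171 / 16.000 = 6.3232 m/s².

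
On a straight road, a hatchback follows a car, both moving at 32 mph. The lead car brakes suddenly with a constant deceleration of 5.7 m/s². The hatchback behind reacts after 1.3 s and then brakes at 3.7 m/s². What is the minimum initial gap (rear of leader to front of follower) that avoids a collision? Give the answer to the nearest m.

32 mph × 0.44704 = 14.3053 m/s.
Leader travels v²/(2a_L) = 204.642 / 11.400 = 17.951 m before stopping.
Follower covers v·t_r = 14.3053 × 1.3 = 18.597 m while reacting, then v²/(2a_F) = 204.642 / 7.400 = 27.654 m while braking, for a total of 18.597 + 27.654 = 46.251 m.
Since a_F ≤ a_L and the follower starts braking later, the follower is never slower than the leader, so the closest approach is when both have stopped.
Minimum gap = 46.251 − 17.951 = 28.300 m.

Minimum gap ≈ 28 m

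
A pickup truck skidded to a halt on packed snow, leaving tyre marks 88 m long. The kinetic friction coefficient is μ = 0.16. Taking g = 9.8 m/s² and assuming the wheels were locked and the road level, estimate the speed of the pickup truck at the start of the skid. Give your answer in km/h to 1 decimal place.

Deceleration a = μg = 0.16 × 9.8 = 1.568 m/s².
v = √(2a·d) = √(2 × 1.568 × 88) = √275.968 = 16.6123 m/s.
= 16.6123 × 3.6 = 59.804 km/h.

Initial speed ≈ 59.8 km/h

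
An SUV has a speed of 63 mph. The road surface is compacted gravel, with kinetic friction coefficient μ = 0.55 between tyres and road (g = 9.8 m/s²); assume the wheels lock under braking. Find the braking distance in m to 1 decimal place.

63 mph × 0.44704 = 28.1635 m/s.
a = μg = 0.55 × 9.8 = 5.390 m/s².
Braking distance = v²/(2a) = 28.1635² / (2 × 5.390) = 793.183 / 10.780 = 73.579 m.

Braking distance ≈ 73.6 m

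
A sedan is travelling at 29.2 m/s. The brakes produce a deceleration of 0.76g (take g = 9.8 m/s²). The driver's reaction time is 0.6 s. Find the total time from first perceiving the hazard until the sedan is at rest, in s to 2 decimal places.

Total time ≈ 4.52 s

a = 0.76 × 9.8 = 7.448 m/s².
Braking time = v/a = 29.2000 / 7.448 = 3.921 s.
Total = 0.6 + 3.921 = 4.521 s.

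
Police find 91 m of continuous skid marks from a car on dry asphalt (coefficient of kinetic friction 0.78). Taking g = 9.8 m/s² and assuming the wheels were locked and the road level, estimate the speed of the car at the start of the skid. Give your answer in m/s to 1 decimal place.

Initial speed ≈ 37.3 m/s

Deceleration a = μg = 0.78 × 9.8 = 7.644 m/s².
v = √(2a·d) = √(2 × 7.644 × 91) = √1391.208 = 37.2989 m/s.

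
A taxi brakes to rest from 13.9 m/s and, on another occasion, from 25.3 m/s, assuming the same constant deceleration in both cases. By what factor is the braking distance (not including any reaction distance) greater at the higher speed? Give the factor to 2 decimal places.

Factor ≈ 3.31

Braking distance d = v²/(2a), so with a fixed, d ∝ v².
Factor = (25.3/13.9)² = 1.8201² = 3.3128.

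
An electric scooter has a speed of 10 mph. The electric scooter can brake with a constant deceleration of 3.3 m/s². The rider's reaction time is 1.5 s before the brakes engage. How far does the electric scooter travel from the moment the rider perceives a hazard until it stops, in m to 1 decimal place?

Total stopping distance ≈ 9.7 m

10 mph × 0.44704 = 4.4704 m/s.
Reaction distance = v·t_r = 4.4704 × 1.5 = 6.706 m.
Braking distance = v²/(2a) = 4.4704² / (2 × 3.300) = 19.984 / 6.600 = 3.028 m.
Total = 6.706 + 3.028 = 9.734 m.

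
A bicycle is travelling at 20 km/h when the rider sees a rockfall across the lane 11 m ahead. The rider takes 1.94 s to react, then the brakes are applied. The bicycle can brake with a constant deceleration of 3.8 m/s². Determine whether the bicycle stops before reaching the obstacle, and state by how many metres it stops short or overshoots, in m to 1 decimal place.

No — it overshoots by 3.8 m

20 km/h ÷ 3.6 = 5.5556 m/s.
Reaction distance = 5.5556 × 1.94 = 10.778 m.
Braking distance = v²/(2a) = 30.865 / 7.600 = 4.061 m.
Total stopping distance = 10.778 + 4.061 = 14.839 m, vs 11 m available — it cannot stop in time and overshoots by 14.839 − 11 = 3.839 m.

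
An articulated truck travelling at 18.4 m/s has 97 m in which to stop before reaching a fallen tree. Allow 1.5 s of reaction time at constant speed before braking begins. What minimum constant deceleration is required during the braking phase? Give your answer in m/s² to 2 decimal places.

Required deceleration ≈ 2.44 m/s²

Distance covered during reaction = 18.4000 × 1.5 = 27.600 m.
Distance available for braking: 97 − 27.600 = 69.400 m.
v² = 2a·d ⇒ a = v²/(2d) = 18.4000² / (2 × 69.400) = 338.560 / 138.800 = 2.4392 m/s².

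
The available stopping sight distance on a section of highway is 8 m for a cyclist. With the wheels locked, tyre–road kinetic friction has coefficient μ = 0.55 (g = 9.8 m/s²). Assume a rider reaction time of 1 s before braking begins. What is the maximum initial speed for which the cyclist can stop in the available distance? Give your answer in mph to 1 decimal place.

Maximum speed ≈ 12.0 mph

a = μg = 0.55 × 9.8 = 5.390 m/s².
Stopping distance: v·t_r + v²/(2a) = 8 with t_r = 1 s and a = 5.390 m/s².
So v² + 10.780 v − 86.24 = 0.
Positive root: v = −a·t_r + √((a·t_r)² + 2a·d) = −5.390 + √(29.052 + 86.24) = 5.3474 m/s.
5.3474 m/s ÷ 0.44704 = 11.962 mph.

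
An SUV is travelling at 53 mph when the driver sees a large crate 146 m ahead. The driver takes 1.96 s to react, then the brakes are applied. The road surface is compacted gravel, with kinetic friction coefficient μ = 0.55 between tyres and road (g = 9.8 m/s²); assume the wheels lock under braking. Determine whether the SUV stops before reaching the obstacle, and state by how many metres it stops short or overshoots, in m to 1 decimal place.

Yes — it stops 47.5 m short of the obstacle

53 mph × 0.44704 = 23.6931 m/s.
a = μg = 0.55 × 9.8 = 5.390 m/s².
Reaction distance = 23.6931 × 1.96 = 46.438 m.
Braking distance = v²/(2a) = 561.363 / 10.780 = 52.074 m.
Total stopping distance = 46.438 + 52.074 = 98.512 m, vs 146 m available — it stops with 146 − 98.512 = 47.488 m to spare.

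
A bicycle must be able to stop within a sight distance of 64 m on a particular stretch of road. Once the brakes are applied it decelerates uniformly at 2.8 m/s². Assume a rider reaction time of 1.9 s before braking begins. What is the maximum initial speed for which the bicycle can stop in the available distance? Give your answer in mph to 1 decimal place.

Stopping distance: v·t_r + v²/(2a) = 64 with t_r = 1.9 s and a = 2.800 m/s².
So v² + 10.640 v − 358.40 = 0.
Positive root: v = −a·t_r + √((a·t_r)² + 2a·d) = −5.320 + √(28.302 + 358.40) = 14.3447 m/s.
14.3447 m/s ÷ 0.44704 = 32.088 mph.

Maximum speed ≈ 32.1 mph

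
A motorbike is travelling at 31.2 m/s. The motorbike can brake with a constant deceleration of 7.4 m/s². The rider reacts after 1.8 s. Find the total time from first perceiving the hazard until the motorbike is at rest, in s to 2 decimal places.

Braking time = v/a = 31.2000 / 7.400 = 4.216 s.
Total = 1.8 + 4.216 = 6.016 s.

Total time ≈ 6.02 s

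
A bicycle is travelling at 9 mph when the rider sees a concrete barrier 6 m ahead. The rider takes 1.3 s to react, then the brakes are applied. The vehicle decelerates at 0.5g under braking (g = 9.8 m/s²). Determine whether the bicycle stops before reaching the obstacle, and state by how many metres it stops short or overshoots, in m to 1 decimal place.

9 mph × 0.44704 = 4.0234 m/s.
a = 0.5 × 9.8 = 4.900 m/s².
Reaction distance = 4.0234 × 1.3 = 5.230 m.
Braking distance = v²/(2a) = 16.188 / 9.800 = 1.652 m.
Total stopping distance = 5.230 + 1.652 = 6.882 m, vs 6 m available — it cannot stop in time and overshoots by 6.882 − 6 = 0.882 m.

No — it overshoots by 0.9 m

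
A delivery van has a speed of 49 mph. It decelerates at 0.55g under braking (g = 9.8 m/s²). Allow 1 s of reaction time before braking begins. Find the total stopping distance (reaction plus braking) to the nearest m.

49 mph × 0.44704 = 21.9050 m/s.
a = 0.55 × 9.8 = 5.390 m/s².
Reaction distance = v·t_r = 21.9050 × 1 = 21.905 m.
Braking distance = v²/(2a) = 21.9050² / (2 × 5.390) = 479.829 / 10.780 = 44.511 m.
Total = 21.905 + 44.511 = 66.416 m.

Total stopping distance ≈ 66 m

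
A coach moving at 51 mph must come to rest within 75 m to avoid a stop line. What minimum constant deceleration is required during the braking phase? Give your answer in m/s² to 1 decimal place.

51 mph × 0.44704 = 22.7990 m/s.
v² = 2a·d ⇒ a = v²/(2d) = 22.7990² / (2 × 75.000) = 519.794 / 150.000 = 3.4653 m/s².

Required deceleration ≈ 3.5 m/s²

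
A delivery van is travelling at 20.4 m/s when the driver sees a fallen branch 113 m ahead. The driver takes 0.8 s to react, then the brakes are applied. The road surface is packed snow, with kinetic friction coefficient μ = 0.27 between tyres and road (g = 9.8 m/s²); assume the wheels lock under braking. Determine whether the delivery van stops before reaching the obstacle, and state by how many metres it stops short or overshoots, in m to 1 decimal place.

a = μg = 0.27 × 9.8 = 2.646 m/s².
Reaction distance = 20.4000 × 0.8 = 16.320 m.
Braking distance = v²/(2a) = 416.160 / 5.292 = 78.639 m.
Total stopping distance = 16.320 + 78.639 = 94.959 m, vs 113 m available — it stops with 113 − 94.959 = 18.041 m to spare.

Yes — it stops 18.0 m short of the obstacle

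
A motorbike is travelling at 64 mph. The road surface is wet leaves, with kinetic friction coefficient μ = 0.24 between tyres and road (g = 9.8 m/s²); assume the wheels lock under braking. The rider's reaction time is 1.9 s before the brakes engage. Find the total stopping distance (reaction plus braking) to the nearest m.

64 mph × 0.44704 = 28.6106 m/s.
a = μg = 0.24 × 9.8 = 2.352 m/s².
Reaction distance = v·t_r = 28.6106 × 1.9 = 54.360 m.
Braking distance = v²/(2a) = 28.6106² / (2 × 2.352) = 818.566 / 4.704 = 174.015 m.
Total = 54.360 + 174.015 = 228.375 m.

Total stopping distance ≈ 228 m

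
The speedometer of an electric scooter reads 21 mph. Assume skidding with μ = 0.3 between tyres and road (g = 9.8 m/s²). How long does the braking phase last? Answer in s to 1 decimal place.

21 mph × 0.44704 = 9.3878 m/s.
a = μg = 0.3 × 9.8 = 2.940 m/s².
Braking time = v/a = 9.3878 / 2.940 = 3.193 s.

Braking time ≈ 3.2 s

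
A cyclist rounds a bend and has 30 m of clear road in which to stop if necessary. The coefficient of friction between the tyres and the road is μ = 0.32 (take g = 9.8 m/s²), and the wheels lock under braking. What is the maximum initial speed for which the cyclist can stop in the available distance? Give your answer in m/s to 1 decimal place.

Maximum speed ≈ 13.7 m/s

a = μg = 0.32 × 9.8 = 3.136 m/s².
v²/(2a) = d ⇒ v = √(2 × 3.136 × 30) = √188.16 = 13.7171 m/s.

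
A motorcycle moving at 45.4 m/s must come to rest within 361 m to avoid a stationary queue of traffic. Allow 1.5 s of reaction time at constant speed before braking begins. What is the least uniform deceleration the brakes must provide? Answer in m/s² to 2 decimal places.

Distance covered during reaction = 45.4000 × 1.5 = 68.100 m.
Distance available for braking: 361 − 68.100 = 292.900 m.
v² = 2a·d ⇒ a = v²/(2d) = 45.4000² / (2 × 292.900) = 2061.160 / 585.800 = 3.5185 m/s².

Required deceleration ≈ 3.52 m/s²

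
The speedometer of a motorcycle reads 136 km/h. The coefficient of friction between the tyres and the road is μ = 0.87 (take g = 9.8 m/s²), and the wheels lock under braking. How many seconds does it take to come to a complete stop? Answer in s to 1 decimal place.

Braking time ≈ 4.4 s

136 km/h ÷ 3.6 = 37.7778 m/s.
a = μg = 0.87 × 9.8 = 8.526 m/s².
Braking time = v/a = 37.7778 / 8.526 = 4.431 s.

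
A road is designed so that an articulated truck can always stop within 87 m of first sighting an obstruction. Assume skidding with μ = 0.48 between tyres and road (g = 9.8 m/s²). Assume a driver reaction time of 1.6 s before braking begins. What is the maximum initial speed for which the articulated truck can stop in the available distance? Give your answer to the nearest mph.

a = μg = 0.48 × 9.8 = 4.704 m/s².
Stopping distance: v·t_r + v²/(2a) = 87 with t_r = 1.6 s and a = 4.704 m/s².
So v² + 15.053 v − 818.50 = 0.
Positive root: v = −a·t_r + √((a·t_r)² + 2a·d) = −7.526 + √(56.641 + 818.50) = 22.0568 m/s.
22.0568 m/s ÷ 0.44704 = 49.340 mph.

Maximum speed ≈ 49 mph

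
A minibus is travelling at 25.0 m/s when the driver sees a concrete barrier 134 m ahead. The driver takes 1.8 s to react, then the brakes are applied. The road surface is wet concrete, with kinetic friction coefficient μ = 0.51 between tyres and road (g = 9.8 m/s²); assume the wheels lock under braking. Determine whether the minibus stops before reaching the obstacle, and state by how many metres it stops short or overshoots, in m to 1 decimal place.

Yes — it stops 26.5 m short of the obstacle

a = μg = 0.51 × 9.8 = 4.998 m/s².
Reaction distance = 25.0000 × 1.8 = 45.000 m.
Braking distance = v²/(2a) = 625.000 / 9.996 = 62.525 m.
Total stopping distance = 45.000 + 62.525 = 107.525 m, vs 134 m available — it stops with 134 − 107.525 = 26.475 m to spare.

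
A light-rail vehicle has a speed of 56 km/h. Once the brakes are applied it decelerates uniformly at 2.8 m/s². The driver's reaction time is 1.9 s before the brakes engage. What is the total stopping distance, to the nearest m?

56 km/h ÷ 3.6 = 15.5556 m/s.
Reaction distance = v·t_r = 15.5556 × 1.9 = 29.556 m.
Braking distance = v²/(2a) = 15.5556² / (2 × 2.800) = 241.977 / 5.600 = 43.210 m.
Total = 29.556 + 43.210 = 72.766 m.

Total stopping distance ≈ 73 m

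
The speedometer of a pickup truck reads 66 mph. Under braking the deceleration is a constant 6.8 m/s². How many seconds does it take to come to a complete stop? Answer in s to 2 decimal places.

66 mph × 0.44704 = 29.5046 m/s.
Braking time = v/a = 29.5046 / 6.800 = 4.339 s.

Braking time ≈ 4.34 s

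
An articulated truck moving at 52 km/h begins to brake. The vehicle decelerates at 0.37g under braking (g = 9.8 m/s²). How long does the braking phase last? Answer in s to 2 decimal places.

52 km/h ÷ 3.6 = 14.4444 m/s.
a = 0.37 × 9.8 = 3.626 m/s².
Braking time = v/a = 14.4444 / 3.626 = 3.984 s.

Braking time ≈ 3.98 s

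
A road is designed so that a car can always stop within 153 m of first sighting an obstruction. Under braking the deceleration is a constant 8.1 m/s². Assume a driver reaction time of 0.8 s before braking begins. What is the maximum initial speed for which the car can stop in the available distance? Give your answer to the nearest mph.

Stopping distance: v·t_r + v²/(2a) = 153 with t_r = 0.8 s and a = 8.100 m/s².
So v² + 12.960 v − 2478.60 = 0.
Positive root: v = −a·t_r + √((a·t_r)² + 2a·d) = −6.480 + √(41.990 + 2478.60) = 43.7255 m/s.
43.7255 m/s ÷ 0.44704 = 97.811 mph.

Maximum speed ≈ 98 mph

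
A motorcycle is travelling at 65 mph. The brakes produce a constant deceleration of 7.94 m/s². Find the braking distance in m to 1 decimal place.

Braking distance ≈ 53.2 m

65 mph × 0.44704 = 29.0576 m/s.
Braking distance = v²/(2a) = 29.0576² / (2 × 7.940) = 844.344 / 15.880 = 53.170 m.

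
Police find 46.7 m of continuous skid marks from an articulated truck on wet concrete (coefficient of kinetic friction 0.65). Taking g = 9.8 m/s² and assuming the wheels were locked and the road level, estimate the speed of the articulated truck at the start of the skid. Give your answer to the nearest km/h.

Initial speed ≈ 88 km/h

Deceleration a = μg = 0.65 × 9.8 = 6.370 m/s².
v = √(2a·d) = √(2 × 6.370 × 46.7) = √594.958 = 24.3918 m/s.
= 24.3918 × 3.6 = 87.810 km/h.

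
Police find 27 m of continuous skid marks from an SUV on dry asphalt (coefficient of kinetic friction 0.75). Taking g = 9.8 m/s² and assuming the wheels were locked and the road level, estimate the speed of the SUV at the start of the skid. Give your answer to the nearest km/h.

Deceleration a = μg = 0.75 × 9.8 = 7.350 m/s².
v = √(2a·d) = √(2 × 7.350 × 27) = √396.900 = 19.9223 m/s.
= 19.9223 × 3.6 = 71.720 km/h.

Initial speed ≈ 72 km/h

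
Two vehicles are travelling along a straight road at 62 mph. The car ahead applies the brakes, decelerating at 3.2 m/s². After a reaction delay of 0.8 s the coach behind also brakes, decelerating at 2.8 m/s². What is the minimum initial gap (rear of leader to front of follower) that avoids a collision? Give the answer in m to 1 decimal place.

62 mph × 0.44704 = 27.7165 m/s.
Leader travels v²/(2a_L) = 768.204 / 6.400 = 120.032 m before stopping.
Follower covers v·t_r = 27.7165 × 0.8 = 22.173 m while reacting, then v²/(2a_F) = 768.204 / 5.600 = 137.179 m while braking, for a total of 22.173 + 137.179 = 159.352 m.
Since a_F ≤ a_L and the follower starts braking later, the follower is never slower than the leader, so the closest approach is when both have stopped.
Minimum gap = 159.352 − 120.032 = 39.320 m.

Minimum gap ≈ 39.3 m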